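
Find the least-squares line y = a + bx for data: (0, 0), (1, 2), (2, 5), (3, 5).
a = 3/10, b = 9/5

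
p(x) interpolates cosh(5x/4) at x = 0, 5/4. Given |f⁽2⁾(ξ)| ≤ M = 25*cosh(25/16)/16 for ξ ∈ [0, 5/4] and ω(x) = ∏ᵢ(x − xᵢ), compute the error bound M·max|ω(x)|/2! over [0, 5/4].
625*cosh(25/16)/2048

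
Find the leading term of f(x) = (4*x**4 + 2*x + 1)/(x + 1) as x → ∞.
4*x**3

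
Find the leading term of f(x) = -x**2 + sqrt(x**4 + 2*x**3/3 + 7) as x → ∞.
x/3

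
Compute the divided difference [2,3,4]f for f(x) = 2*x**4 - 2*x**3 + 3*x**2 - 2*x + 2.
95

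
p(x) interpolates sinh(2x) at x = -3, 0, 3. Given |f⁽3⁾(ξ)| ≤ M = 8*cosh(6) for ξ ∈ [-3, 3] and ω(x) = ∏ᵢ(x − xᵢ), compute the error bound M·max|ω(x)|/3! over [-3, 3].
8*sqrt(3)*cosh(6)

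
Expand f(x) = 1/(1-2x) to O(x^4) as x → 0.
1 + 2*x + 4*x**2 + 8*x**3 + O(x**4)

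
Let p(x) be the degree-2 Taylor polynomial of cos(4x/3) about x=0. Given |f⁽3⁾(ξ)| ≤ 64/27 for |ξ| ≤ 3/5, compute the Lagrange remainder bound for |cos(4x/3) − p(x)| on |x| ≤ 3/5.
32/375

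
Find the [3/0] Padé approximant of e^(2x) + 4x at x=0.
4*x**3/3 + 2*x**2 + 6*x + 1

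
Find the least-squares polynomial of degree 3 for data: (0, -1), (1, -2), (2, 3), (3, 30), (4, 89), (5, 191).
-50/63 + (-377/189)x + (-473/252)x² + (215/108)x³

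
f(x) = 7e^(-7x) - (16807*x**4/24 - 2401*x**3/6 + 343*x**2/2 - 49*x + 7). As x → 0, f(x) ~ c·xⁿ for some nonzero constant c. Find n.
5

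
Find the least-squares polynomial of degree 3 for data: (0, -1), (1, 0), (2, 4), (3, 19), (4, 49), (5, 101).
-59/63 + (136/189)x + (-257/252)x² + (107/108)x³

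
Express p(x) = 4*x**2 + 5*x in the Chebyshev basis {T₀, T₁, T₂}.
(2)T₀ + (5)T₁ + (2)T₂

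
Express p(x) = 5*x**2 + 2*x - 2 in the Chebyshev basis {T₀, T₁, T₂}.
(1/2)T₀ + (2)T₁ + (5/2)T₂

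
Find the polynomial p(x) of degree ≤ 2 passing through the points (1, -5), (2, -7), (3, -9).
-2*x - 3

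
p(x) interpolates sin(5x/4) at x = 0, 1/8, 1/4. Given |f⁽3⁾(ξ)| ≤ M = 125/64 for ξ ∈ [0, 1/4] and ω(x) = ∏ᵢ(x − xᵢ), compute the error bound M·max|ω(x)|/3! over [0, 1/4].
125*sqrt(3)/884736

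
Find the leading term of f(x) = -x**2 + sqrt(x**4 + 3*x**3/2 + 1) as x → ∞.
3*x/4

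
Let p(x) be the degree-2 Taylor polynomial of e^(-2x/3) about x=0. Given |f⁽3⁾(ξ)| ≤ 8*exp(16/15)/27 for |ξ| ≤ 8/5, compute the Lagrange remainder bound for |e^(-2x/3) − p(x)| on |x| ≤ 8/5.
2048*exp(16/15)/10125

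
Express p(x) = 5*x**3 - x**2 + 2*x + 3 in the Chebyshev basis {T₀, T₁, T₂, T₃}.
(5/2)T₀ + (23/4)T₁ + (-1/2)T₂ + (5/4)T₃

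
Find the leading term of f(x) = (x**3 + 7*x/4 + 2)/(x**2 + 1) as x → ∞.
x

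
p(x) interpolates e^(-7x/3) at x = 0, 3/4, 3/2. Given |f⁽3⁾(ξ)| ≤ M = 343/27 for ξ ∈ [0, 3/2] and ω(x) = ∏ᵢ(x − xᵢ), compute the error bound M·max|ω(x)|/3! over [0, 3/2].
343*sqrt(3)/1728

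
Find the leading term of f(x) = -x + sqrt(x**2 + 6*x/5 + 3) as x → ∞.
3/5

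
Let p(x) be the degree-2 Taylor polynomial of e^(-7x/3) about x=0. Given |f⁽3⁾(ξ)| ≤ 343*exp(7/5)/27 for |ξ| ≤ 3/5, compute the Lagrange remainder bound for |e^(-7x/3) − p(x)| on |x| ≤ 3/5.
343*exp(7/5)/750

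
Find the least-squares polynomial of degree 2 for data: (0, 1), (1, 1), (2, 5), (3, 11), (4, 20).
6/7 + (-32/35)x + (10/7)x²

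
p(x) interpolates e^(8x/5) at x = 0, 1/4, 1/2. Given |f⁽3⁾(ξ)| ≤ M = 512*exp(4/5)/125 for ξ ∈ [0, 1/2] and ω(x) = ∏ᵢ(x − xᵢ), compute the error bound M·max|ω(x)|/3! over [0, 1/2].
8*sqrt(3)*exp(4/5)/3375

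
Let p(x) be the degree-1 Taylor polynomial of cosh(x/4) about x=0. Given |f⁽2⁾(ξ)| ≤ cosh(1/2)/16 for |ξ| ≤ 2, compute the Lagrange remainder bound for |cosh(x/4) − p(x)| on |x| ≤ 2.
cosh(1/2)/8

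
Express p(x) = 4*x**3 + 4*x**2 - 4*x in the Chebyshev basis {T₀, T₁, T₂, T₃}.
(2)T₀ - T₁ + (2)T₂ + T₃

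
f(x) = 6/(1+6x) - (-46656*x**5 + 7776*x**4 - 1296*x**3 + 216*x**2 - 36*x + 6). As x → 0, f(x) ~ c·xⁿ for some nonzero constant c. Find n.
6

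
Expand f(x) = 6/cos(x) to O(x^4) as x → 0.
6 + 3*x**2 + O(x**4)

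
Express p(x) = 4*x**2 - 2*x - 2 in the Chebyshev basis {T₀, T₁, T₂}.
(-2)T₁ + (2)T₂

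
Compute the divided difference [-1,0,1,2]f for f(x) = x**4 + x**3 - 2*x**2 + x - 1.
3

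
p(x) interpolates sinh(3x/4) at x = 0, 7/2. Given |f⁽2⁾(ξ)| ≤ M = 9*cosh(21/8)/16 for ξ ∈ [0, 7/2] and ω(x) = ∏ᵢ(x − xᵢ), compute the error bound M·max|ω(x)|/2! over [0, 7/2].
441*cosh(21/8)/512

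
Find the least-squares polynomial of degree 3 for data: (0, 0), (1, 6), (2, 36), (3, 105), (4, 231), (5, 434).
-23/126 + (161/108)x + (289/126)x² + (319/108)x³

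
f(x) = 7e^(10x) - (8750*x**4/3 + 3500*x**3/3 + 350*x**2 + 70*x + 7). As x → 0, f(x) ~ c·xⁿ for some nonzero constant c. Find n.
5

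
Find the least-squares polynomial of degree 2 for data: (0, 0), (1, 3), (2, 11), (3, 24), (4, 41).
-3/35 + (61/70)x + (33/14)x²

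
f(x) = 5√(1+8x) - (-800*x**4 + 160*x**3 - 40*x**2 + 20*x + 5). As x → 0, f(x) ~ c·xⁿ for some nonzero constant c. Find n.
5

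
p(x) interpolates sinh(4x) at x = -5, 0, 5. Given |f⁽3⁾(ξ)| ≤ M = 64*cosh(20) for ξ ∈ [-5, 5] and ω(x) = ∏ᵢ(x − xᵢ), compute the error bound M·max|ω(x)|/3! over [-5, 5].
8000*sqrt(3)*cosh(20)/27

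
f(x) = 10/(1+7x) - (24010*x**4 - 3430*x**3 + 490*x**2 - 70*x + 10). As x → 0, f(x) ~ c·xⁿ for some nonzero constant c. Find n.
5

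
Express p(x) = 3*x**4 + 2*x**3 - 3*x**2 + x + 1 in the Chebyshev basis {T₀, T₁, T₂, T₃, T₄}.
(5/8)T₀ + (5/2)T₁ + (1/2)T₃ + (3/8)T₄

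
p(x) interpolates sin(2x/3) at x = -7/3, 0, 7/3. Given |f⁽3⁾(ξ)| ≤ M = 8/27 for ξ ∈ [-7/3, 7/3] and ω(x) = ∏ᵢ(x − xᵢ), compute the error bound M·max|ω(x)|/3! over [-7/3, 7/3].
2744*sqrt(3)/19683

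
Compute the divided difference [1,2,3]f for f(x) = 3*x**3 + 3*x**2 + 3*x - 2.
21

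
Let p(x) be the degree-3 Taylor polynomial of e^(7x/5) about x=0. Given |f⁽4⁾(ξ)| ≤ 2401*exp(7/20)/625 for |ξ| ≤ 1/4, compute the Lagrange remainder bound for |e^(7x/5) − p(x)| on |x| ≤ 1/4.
2401*exp(7/20)/3840000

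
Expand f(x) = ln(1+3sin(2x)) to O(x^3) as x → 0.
6*x - 18*x**2 + O(x**3)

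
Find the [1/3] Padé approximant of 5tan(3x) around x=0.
15*x/(1 - 3*x**2)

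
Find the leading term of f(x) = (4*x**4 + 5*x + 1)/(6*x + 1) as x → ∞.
2*x**3/3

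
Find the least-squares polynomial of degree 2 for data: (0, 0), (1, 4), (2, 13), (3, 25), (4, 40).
-8/35 + (207/70)x + (25/14)x²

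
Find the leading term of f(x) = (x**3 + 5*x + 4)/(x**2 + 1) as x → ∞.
x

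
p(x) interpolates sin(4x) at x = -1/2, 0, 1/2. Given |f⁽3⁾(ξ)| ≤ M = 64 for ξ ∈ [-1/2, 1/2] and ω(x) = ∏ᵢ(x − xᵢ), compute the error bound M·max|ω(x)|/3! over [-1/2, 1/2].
8*sqrt(3)/27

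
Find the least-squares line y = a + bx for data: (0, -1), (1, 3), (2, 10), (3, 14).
a = -13/10, b = 26/5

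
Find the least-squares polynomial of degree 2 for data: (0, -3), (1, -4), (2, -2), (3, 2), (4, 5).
-118/35 + (-23/35)x + (5/7)x²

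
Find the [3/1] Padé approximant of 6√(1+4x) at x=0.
(-6*x**3 + 18*x**2 + 27*x + 6)/(5*x/2 + 1)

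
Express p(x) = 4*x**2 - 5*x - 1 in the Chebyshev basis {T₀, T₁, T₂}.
T₀ + (-5)T₁ + (2)T₂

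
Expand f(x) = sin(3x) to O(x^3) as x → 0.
3*x + O(x**3)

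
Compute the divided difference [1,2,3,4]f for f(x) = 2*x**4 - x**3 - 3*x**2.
19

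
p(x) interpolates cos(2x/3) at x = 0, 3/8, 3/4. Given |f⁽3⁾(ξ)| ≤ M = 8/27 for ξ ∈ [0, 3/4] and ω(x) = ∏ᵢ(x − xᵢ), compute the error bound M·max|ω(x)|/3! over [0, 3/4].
sqrt(3)/1728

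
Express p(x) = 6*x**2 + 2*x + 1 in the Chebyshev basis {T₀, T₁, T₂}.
(4)T₀ + (2)T₁ + (3)T₂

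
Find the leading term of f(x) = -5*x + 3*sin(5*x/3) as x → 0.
-125*x**3/54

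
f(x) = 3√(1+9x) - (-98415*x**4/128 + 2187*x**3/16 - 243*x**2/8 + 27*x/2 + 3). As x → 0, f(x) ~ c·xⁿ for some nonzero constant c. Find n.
5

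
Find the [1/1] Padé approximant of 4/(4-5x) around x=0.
1/(1 - 5*x/4)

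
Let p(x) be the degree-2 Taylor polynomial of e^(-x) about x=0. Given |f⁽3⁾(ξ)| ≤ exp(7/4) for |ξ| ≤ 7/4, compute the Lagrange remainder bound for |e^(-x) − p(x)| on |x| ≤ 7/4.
343*exp(7/4)/384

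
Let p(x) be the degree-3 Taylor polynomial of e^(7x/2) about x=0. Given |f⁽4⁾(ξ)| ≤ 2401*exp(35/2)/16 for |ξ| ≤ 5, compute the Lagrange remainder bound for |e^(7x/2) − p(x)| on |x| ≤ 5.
1500625*exp(35/2)/384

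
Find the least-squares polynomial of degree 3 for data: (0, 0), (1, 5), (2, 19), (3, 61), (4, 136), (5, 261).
11/63 + (428/189)x + (-13/63)x² + (55/27)x³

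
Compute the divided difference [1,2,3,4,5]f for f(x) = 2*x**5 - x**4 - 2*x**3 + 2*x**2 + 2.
29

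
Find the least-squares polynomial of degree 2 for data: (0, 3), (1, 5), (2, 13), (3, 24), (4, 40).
99/35 + (31/70)x + (31/14)x²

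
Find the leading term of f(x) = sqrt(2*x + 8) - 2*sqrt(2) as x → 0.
sqrt(2)*x/4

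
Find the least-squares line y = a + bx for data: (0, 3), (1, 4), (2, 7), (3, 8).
a = 14/5, b = 9/5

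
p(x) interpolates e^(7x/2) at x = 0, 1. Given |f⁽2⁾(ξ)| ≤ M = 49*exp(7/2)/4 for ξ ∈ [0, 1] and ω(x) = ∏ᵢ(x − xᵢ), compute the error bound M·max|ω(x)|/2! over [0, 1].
49*exp(7/2)/32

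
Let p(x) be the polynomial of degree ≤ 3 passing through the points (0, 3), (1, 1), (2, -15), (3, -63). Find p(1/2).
21/8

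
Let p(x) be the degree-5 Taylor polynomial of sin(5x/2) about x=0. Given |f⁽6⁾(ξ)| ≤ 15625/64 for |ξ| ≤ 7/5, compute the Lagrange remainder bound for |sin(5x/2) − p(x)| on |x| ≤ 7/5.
117649/46080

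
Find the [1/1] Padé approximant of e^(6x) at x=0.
(3*x + 1)/(1 - 3*x)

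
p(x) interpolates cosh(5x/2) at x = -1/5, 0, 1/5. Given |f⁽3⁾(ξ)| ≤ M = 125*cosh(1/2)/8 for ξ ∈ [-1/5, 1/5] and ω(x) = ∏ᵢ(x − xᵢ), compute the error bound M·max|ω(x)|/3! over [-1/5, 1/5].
sqrt(3)*cosh(1/2)/216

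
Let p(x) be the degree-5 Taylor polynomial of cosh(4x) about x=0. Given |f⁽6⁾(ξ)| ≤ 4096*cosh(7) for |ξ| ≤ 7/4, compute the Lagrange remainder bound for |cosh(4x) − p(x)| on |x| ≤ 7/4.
117649*cosh(7)/720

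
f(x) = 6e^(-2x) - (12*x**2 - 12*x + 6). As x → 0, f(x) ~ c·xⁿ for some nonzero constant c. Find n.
3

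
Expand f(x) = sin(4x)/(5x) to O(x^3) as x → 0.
4/5 - 32*x**2/15 + O(x**3)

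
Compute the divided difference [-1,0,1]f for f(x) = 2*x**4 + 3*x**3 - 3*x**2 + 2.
-1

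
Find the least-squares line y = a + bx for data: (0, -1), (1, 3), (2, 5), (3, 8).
a = -3/5, b = 29/10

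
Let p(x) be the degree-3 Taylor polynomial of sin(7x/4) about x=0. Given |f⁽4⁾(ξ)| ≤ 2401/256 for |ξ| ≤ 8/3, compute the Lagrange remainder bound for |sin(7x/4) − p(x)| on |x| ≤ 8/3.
4802/243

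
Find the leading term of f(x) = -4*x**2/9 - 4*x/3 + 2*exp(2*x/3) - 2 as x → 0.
8*x**3/81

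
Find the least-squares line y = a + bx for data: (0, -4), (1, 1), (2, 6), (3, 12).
a = -21/5, b = 53/10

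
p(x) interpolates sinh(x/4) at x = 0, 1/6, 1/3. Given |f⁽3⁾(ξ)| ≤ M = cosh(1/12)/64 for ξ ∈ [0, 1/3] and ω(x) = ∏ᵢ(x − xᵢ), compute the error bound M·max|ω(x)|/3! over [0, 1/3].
sqrt(3)*cosh(1/12)/373248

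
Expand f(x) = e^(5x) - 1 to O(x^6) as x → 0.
5*x + 25*x**2/2 + 125*x**3/6 + 625*x**4/24 + 625*x**5/24 + O(x**6)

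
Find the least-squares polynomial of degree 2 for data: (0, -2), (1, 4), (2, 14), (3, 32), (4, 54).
-66/35 + (18/7)x + (20/7)x²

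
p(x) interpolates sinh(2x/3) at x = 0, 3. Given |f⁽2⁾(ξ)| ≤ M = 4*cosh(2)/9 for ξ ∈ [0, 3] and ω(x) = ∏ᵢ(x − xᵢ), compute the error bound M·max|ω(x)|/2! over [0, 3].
cosh(2)/2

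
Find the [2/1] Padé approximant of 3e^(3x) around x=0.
(9*x**2/2 + 6*x + 3)/(1 - x)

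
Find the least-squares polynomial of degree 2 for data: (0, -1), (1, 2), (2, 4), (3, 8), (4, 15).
-4/7 + (33/35)x + (5/7)x²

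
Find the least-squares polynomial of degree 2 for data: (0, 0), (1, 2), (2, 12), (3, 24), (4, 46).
(-3/5)x + (3)x²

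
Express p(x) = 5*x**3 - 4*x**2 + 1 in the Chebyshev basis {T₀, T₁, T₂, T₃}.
-T₀ + (15/4)T₁ + (-2)T₂ + (5/4)T₃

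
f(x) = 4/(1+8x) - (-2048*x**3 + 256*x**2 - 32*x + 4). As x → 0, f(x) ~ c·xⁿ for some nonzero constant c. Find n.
4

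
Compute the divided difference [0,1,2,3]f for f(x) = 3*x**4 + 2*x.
18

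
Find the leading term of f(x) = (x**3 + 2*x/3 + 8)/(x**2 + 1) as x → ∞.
x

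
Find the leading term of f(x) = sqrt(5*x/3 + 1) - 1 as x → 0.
5*x/6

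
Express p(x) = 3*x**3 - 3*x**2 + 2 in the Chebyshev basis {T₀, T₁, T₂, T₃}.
(1/2)T₀ + (9/4)T₁ + (-3/2)T₂ + (3/4)T₃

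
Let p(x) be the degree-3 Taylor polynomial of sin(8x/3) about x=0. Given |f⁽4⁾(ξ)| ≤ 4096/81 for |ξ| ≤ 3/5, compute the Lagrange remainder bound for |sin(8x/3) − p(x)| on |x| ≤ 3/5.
512/1875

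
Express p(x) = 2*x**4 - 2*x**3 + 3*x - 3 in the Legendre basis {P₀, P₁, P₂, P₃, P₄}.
(-13/5)P₀ + (9/5)P₁ + (8/7)P₂ + (-4/5)P₃ + (16/35)P₄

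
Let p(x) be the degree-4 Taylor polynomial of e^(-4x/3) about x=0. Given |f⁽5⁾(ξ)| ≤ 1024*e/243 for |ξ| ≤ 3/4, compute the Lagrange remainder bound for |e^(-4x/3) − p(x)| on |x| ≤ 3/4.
e/120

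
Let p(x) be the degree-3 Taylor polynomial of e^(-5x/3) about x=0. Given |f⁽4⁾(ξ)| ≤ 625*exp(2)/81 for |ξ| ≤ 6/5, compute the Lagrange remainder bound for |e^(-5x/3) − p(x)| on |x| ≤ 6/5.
2*exp(2)/3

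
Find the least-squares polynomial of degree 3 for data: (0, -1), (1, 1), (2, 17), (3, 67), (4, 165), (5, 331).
-20/21 + (-1/126)x + (-7/6)x² + (26/9)x³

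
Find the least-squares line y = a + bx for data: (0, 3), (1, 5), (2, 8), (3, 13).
a = 23/10, b = 33/10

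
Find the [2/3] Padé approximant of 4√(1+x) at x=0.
(7*x**2/4 + 28*x/5 + 4)/(-x**3/160 + 9*x**2/80 + 9*x/10 + 1)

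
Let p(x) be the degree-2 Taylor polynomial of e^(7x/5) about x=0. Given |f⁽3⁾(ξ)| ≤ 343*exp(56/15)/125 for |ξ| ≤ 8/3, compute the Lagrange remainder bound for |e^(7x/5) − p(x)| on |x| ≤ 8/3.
87808*exp(56/15)/10125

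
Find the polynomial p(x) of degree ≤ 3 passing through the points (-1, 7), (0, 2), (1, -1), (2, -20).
-3*x**3 + x**2 - x + 2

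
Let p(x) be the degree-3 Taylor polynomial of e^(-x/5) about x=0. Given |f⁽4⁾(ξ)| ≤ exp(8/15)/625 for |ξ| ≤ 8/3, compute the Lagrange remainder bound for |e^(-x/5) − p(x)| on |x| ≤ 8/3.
512*exp(8/15)/151875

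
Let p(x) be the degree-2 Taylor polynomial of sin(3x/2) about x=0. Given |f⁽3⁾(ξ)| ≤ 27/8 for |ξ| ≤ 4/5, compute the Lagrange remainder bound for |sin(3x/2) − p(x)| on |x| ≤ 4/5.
36/125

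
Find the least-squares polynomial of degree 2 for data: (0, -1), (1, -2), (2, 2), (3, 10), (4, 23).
-36/35 + (-22/7)x + (16/7)x²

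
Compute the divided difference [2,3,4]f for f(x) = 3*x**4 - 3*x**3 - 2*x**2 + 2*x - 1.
136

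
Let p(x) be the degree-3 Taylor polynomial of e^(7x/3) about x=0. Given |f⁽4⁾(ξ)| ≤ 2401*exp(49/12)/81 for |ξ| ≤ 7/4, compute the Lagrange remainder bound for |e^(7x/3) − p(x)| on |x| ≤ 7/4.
5764801*exp(49/12)/497664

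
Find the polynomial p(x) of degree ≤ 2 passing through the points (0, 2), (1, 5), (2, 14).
3*x**2 + 2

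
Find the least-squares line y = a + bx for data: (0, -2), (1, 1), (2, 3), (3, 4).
a = -3/2, b = 2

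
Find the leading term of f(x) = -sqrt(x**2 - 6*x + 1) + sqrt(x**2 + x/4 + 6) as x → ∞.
25/8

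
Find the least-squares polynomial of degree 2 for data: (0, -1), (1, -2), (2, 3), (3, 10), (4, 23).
-39/35 + (-18/7)x + (15/7)x²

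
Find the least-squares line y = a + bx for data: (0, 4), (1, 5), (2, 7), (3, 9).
a = 37/10, b = 17/10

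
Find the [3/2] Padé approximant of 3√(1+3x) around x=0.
(81*x**3/32 + 243*x**2/16 + 27*x/2 + 3)/(27*x**2/16 + 3*x + 1)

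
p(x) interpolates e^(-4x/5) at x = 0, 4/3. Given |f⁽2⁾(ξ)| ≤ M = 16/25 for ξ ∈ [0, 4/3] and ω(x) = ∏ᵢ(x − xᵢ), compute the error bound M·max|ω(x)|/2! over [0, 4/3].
32/225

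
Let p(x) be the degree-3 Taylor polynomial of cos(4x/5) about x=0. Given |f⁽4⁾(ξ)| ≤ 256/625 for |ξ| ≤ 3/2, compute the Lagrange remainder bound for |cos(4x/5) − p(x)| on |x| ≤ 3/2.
54/625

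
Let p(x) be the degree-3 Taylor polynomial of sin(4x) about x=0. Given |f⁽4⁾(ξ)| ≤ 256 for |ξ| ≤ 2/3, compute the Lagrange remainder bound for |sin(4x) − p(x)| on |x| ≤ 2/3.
512/243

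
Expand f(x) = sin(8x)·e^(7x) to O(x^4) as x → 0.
8*x + 56*x**2 + 332*x**3/3 + O(x**4)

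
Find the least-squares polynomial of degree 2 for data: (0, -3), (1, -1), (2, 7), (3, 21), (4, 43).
-99/35 + (-61/35)x + (23/7)x²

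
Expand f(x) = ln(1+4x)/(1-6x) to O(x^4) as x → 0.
4*x + 16*x**2 + 352*x**3/3 + O(x**4)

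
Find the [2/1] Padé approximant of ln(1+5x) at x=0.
5*x*(5*x + 6)/(6*(10*x/3 + 1))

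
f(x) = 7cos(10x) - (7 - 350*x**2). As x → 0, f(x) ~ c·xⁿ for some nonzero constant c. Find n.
4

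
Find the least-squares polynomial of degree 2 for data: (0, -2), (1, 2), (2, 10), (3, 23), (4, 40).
-69/35 + (23/14)x + (31/14)x²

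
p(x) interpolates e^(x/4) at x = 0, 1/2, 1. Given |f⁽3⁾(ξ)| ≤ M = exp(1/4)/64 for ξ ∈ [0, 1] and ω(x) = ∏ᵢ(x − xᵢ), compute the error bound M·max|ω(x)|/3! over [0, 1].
sqrt(3)*exp(1/4)/13824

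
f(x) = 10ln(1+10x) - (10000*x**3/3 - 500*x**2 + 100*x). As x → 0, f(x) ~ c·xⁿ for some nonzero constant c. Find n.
4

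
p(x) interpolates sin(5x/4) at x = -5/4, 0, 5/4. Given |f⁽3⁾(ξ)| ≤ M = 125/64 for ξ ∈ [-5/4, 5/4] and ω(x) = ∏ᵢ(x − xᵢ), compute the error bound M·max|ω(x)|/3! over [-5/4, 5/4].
15625*sqrt(3)/110592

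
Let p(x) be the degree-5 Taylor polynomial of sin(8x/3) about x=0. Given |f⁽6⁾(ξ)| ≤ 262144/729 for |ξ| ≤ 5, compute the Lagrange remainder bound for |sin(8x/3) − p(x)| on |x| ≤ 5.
51200000/6561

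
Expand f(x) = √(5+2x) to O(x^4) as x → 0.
sqrt(5) + sqrt(5)*x/5 - sqrt(5)*x**2/50 + sqrt(5)*x**3/250 + O(x**4)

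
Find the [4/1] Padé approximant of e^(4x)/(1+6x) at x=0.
(22624*x**4/1875 + 3904*x**3/375 + 5016*x**2/625 + 2492*x/625 + 1)/(3742*x/625 + 1)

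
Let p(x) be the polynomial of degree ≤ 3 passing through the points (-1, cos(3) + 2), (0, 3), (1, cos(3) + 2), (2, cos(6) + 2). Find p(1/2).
cos(3)/2 - cos(6)/16 + 41/16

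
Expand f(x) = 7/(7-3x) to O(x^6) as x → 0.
1 + 3*x/7 + 9*x**2/49 + 27*x**3/343 + 81*x**4/2401 + 243*x**5/16807 + O(x**6)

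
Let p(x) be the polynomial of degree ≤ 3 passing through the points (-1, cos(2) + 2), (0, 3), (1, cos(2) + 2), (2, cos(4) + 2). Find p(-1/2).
cos(4)/16 + 47/16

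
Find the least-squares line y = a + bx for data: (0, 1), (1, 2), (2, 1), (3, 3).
a = 1, b = 1/2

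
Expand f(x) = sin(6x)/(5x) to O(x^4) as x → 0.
6/5 - 36*x**2/5 + O(x**4)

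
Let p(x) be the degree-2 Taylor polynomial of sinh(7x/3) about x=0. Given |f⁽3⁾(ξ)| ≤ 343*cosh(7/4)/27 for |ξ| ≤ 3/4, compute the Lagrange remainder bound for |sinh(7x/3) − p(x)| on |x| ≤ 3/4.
343*cosh(7/4)/384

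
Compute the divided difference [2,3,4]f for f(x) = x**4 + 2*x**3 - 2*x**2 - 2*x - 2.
71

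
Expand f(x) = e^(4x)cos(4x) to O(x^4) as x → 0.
1 + 4*x - 64*x**3/3 + O(x**4)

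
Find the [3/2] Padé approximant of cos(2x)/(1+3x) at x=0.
(44*x**3/7 - 44*x**2/21 - 3*x + 1)/(1 - 191*x**2/21)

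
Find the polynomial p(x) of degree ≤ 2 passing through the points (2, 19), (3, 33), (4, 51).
2*x**2 + 4*x + 3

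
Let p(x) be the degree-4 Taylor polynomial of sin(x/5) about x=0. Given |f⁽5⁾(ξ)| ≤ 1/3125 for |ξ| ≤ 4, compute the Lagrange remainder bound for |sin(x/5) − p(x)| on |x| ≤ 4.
128/46875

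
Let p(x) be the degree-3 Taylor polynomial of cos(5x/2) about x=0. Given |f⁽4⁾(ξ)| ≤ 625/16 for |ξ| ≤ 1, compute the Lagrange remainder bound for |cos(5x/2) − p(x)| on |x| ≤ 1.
625/384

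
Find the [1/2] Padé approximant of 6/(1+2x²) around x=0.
6/(2*x**2 + 1)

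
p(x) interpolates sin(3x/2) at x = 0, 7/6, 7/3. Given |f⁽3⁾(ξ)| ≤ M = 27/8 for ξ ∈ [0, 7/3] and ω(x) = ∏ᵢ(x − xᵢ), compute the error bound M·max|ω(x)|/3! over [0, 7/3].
343*sqrt(3)/1728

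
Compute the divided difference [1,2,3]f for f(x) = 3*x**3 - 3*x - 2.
18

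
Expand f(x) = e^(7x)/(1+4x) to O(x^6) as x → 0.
1 + 3*x + 25*x**2/2 + 43*x**3/6 + 571*x**4/8 - 17453*x**5/120 + O(x**6)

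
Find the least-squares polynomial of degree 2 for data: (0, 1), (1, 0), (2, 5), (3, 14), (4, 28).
6/7 + (-102/35)x + (17/7)x²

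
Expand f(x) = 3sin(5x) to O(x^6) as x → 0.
15*x - 125*x**3/2 + 625*x**5/8 + O(x**6)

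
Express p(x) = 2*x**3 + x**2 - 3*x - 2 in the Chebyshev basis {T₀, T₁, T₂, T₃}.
(-3/2)T₀ + (-3/2)T₁ + (1/2)T₂ + (1/2)T₃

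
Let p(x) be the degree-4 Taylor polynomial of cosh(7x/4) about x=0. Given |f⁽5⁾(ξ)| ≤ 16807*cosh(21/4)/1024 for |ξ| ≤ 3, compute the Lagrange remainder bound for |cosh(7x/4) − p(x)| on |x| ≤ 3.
1361367*cosh(21/4)/40960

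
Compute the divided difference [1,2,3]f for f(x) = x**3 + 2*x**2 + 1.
8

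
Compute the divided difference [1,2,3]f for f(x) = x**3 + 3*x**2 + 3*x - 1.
9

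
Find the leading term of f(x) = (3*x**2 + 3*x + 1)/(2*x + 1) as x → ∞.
3*x/2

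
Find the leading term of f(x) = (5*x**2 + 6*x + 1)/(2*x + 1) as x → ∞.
5*x/2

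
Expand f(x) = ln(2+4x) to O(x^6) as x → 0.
log(2) + 2*x - 2*x**2 + 8*x**3/3 - 4*x**4 + 32*x**5/5 + O(x**6)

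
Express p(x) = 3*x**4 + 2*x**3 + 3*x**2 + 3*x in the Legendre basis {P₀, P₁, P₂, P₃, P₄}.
(8/5)P₀ + (21/5)P₁ + (26/7)P₂ + (4/5)P₃ + (24/35)P₄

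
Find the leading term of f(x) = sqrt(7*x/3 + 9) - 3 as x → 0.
7*x/18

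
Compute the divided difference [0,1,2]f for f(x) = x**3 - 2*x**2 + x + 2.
1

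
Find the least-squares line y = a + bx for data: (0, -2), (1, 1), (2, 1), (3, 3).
a = -3/2, b = 3/2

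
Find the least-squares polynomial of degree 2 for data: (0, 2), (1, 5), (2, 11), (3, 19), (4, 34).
81/35 + (13/35)x + (13/7)x²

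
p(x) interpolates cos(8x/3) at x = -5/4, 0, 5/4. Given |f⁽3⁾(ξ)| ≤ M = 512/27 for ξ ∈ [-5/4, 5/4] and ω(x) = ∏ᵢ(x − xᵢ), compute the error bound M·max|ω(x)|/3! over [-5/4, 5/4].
1000*sqrt(3)/729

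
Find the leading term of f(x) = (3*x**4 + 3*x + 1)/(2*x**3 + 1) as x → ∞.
3*x/2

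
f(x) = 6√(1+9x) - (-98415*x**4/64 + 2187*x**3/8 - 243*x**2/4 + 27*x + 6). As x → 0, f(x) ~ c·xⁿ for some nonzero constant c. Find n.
5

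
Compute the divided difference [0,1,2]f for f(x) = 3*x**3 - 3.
9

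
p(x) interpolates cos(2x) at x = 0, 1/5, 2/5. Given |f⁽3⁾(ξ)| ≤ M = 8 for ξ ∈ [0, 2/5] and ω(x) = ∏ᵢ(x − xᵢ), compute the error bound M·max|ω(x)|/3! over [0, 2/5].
8*sqrt(3)/3375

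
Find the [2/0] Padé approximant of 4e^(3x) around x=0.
18*x**2 + 12*x + 4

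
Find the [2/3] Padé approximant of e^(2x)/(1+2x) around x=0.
(13*x**2/35 + 36*x/35 + 1)/(64*x**3/105 - 57*x**2/35 + 36*x/35 + 1)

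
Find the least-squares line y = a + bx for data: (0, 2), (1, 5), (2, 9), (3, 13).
a = 17/10, b = 37/10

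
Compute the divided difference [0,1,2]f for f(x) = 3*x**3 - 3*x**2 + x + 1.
6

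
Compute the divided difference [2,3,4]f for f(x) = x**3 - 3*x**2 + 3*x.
6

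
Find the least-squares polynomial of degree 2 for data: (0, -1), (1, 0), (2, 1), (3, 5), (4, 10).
-29/35 + (-31/70)x + (11/14)x²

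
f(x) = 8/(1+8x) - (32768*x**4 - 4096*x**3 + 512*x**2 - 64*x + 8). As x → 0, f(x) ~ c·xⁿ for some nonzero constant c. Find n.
5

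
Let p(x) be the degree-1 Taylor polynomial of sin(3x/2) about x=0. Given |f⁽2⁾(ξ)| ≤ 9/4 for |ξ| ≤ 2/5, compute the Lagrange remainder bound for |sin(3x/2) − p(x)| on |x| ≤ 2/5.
9/50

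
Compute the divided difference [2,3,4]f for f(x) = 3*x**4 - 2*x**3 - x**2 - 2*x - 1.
146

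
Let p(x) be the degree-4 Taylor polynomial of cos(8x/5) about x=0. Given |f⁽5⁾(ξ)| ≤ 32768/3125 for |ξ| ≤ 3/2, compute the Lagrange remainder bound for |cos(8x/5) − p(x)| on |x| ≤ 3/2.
10368/15625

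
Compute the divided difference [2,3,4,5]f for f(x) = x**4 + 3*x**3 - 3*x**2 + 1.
17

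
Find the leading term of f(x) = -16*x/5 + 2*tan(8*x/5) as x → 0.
1024*x**3/375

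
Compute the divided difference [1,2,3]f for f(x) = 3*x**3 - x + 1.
18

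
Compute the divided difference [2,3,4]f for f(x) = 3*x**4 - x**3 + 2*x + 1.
156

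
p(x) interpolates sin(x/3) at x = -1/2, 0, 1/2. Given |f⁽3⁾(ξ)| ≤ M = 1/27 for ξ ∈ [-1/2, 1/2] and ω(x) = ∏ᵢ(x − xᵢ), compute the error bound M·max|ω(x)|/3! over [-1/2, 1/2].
sqrt(3)/5832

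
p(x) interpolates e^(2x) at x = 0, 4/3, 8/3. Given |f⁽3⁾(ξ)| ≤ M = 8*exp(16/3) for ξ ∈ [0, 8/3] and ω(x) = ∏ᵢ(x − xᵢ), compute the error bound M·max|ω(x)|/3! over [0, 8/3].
512*sqrt(3)*exp(16/3)/729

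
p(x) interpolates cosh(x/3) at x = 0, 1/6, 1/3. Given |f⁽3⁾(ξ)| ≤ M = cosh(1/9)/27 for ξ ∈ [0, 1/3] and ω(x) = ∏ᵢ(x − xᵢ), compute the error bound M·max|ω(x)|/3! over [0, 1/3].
sqrt(3)*cosh(1/9)/157464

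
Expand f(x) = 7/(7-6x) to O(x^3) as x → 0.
1 + 6*x/7 + 36*x**2/49 + O(x**3)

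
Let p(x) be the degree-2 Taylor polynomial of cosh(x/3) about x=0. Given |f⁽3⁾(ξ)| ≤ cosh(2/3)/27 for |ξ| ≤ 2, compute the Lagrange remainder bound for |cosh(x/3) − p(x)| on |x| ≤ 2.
4*cosh(2/3)/81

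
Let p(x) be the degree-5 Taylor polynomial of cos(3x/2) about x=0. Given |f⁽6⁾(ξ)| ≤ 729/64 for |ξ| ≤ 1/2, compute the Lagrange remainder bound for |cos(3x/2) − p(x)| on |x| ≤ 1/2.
81/327680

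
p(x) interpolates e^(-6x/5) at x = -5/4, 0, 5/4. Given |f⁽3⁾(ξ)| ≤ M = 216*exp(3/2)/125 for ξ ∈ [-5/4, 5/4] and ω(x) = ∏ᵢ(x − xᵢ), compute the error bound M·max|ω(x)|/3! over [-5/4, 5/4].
sqrt(3)*exp(3/2)/8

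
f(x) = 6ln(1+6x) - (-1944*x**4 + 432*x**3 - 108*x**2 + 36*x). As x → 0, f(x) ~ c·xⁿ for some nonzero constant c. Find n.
5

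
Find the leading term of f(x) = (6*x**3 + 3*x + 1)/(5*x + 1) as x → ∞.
6*x**2/5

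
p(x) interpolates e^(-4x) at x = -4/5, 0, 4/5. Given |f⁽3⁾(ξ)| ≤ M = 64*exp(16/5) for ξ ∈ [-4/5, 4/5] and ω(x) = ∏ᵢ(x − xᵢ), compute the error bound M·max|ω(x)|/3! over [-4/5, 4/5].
4096*sqrt(3)*exp(16/5)/3375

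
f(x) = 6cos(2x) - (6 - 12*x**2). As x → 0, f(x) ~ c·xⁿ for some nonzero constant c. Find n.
4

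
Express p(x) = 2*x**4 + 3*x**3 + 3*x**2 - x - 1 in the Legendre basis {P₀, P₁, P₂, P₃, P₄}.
(2/5)P₀ + (4/5)P₁ + (22/7)P₂ + (6/5)P₃ + (16/35)P₄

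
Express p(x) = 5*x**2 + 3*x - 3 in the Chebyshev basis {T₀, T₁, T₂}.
(-1/2)T₀ + (3)T₁ + (5/2)T₂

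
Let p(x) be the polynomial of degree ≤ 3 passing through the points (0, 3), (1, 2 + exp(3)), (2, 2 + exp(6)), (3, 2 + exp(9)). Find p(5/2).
-5*exp(3)/16 + 33/16 + 15*exp(6)/16 + 5*exp(9)/16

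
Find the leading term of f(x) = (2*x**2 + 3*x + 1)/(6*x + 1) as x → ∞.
x/3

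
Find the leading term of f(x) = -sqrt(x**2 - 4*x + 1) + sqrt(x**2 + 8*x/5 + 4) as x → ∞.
14/5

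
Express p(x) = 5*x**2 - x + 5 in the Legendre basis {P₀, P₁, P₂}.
(20/3)P₀ - P₁ + (10/3)P₂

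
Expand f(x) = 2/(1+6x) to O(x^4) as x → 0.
2 - 12*x + 72*x**2 - 432*x**3 + O(x**4)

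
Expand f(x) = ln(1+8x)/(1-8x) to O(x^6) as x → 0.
8*x + 32*x**2 + 1280*x**3/3 + 7168*x**4/3 + 385024*x**5/15 + O(x**6)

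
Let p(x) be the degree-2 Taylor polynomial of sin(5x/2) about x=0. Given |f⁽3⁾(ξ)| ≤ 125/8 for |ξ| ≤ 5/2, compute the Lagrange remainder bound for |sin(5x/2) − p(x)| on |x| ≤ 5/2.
15625/384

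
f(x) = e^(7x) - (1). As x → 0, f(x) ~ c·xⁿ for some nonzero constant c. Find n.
1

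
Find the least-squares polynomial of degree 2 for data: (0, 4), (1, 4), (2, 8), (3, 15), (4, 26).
139/35 + (-23/14)x + (25/14)x²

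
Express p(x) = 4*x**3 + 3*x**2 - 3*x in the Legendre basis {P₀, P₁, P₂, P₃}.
P₀ + (-3/5)P₁ + (2)P₂ + (8/5)P₃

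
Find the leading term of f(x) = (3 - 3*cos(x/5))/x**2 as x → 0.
3/50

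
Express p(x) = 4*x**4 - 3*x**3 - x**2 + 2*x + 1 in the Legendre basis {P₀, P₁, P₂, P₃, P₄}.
(22/15)P₀ + (1/5)P₁ + (34/21)P₂ + (-6/5)P₃ + (32/35)P₄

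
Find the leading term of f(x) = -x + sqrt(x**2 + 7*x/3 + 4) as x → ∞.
7/6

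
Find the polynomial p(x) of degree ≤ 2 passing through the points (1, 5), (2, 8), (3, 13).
x**2 + 4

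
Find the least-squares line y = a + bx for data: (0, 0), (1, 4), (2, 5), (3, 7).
a = 7/10, b = 11/5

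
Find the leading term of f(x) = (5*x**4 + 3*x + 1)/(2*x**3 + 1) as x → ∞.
5*x/2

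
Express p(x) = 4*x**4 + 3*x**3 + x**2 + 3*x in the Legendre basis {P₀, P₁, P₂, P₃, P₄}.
(17/15)P₀ + (24/5)P₁ + (62/21)P₂ + (6/5)P₃ + (32/35)P₄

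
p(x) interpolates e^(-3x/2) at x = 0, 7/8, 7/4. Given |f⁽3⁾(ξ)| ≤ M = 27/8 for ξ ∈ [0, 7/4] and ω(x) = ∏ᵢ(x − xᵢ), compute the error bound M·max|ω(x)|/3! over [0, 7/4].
343*sqrt(3)/4096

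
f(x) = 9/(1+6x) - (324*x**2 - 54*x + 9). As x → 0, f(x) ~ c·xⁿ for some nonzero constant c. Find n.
3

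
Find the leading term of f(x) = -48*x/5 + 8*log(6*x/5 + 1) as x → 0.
-144*x**2/25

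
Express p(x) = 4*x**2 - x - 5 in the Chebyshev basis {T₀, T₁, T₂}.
(-3)T₀ - T₁ + (2)T₂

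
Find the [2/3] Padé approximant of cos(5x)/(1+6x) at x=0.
(1 - 125*x**2/12)/(25*x**3/2 + 25*x**2/12 + 6*x + 1)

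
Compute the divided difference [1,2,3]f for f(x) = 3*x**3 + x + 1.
18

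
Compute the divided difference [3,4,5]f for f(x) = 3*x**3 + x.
36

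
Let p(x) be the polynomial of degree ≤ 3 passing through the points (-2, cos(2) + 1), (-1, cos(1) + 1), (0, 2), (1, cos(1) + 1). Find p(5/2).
-173/16 - 35*cos(2)/16 + 15*cos(1)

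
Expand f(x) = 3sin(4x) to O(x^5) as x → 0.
12*x - 32*x**3 + O(x**5)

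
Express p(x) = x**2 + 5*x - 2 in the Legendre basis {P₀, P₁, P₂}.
(-5/3)P₀ + (5)P₁ + (2/3)P₂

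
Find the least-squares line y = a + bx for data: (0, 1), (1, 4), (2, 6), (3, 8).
a = 13/10, b = 23/10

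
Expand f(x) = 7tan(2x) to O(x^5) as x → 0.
14*x + 56*x**3/3 + O(x**5)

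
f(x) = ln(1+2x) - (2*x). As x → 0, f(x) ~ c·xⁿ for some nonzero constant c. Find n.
2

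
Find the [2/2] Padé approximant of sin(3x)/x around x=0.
(3 - 63*x**2/20)/(9*x**2/20 + 1)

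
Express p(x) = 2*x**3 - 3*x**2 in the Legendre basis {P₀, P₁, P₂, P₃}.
-P₀ + (6/5)P₁ + (-2)P₂ + (4/5)P₃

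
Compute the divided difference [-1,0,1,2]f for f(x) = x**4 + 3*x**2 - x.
2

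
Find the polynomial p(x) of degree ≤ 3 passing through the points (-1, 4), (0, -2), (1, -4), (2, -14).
-2*x**3 + 2*x**2 - 2*x - 2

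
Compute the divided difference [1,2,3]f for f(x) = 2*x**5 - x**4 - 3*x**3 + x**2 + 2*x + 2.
138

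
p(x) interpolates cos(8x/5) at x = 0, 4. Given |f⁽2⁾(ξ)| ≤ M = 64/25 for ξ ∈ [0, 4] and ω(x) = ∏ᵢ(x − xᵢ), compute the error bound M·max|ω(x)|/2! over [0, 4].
128/25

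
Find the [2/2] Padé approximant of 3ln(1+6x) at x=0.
18*x*(3*x + 1)/(6*x**2 + 6*x + 1)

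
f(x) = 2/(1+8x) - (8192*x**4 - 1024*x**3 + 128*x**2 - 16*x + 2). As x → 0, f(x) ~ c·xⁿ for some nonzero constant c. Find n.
5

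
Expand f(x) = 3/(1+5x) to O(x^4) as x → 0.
3 - 15*x + 75*x**2 - 375*x**3 + O(x**4)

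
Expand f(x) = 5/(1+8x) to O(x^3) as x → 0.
5 - 40*x + 320*x**2 + O(x**3)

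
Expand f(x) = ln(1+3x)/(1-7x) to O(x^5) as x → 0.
3*x + 33*x**2/2 + 249*x**3/2 + 3405*x**4/4 + O(x**5)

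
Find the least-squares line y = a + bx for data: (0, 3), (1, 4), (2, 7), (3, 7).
a = 3, b = 3/2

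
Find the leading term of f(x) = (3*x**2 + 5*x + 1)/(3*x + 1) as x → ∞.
x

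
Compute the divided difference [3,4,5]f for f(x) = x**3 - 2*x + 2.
12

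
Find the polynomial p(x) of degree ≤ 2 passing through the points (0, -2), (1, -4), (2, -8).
-x**2 - x - 2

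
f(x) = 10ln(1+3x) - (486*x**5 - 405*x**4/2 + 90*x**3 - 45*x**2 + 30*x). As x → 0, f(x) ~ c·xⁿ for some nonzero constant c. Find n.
6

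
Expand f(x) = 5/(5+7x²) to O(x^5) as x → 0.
1 - 7*x**2/5 + 49*x**4/25 + O(x**5)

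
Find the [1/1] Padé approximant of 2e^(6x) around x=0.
(6*x + 2)/(1 - 3*x)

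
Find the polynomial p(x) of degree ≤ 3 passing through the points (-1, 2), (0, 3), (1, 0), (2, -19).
-2*x**3 - 2*x**2 + x + 3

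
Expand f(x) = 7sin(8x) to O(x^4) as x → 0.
56*x - 1792*x**3/3 + O(x**4)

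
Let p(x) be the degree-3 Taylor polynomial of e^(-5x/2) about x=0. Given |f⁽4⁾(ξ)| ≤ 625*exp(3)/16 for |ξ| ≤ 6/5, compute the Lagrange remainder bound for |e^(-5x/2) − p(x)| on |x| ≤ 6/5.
27*exp(3)/8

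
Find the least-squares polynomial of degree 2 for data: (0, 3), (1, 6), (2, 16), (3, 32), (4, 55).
104/35 + (-1/7)x + (23/7)x²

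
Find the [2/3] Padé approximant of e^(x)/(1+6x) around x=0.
(673*x**2/7940 + 998*x/1985 + 1)/(11717*x**3/23820 - 23037*x**2/7940 + 10923*x/1985 + 1)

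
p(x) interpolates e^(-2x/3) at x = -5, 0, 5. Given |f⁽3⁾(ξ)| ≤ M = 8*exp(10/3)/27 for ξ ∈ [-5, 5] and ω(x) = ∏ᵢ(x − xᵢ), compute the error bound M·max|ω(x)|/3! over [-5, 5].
1000*sqrt(3)*exp(10/3)/729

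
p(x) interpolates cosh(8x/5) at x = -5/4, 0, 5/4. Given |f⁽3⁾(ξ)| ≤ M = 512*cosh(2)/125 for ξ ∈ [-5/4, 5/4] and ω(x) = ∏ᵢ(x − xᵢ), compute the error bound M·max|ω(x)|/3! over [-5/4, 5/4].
8*sqrt(3)*cosh(2)/27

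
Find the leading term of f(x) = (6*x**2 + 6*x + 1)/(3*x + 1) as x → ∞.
2*x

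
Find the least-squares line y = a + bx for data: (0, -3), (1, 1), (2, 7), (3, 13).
a = -18/5, b = 27/5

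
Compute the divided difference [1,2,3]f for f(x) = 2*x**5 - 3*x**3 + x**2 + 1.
163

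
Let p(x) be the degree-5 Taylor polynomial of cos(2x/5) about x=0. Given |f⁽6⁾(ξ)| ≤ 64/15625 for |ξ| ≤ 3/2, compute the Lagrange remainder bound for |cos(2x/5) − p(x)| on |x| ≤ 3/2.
81/1250000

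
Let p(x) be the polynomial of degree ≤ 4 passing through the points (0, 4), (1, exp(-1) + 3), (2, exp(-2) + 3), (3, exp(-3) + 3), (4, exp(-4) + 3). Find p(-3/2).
(-2772*exp(3) - 1540*e + 315 + 2970*exp(2) + 1539*exp(4))*exp(-4)/128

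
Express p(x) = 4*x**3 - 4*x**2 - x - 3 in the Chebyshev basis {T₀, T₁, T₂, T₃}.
(-5)T₀ + (2)T₁ + (-2)T₂ + T₃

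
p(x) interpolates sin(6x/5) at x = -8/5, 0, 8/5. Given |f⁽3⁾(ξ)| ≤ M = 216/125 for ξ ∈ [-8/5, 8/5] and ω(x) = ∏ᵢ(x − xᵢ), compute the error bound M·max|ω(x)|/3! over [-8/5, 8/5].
4096*sqrt(3)/15625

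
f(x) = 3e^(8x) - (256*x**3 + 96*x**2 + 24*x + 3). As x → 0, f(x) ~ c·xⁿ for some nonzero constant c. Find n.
4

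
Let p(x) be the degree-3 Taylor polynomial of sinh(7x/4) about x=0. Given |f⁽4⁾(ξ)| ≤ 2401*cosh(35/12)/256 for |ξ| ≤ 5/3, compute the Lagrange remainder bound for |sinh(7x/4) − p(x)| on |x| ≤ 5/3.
1500625*cosh(35/12)/497664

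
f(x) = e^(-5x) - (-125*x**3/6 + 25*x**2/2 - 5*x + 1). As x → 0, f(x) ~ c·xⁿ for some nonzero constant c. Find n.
4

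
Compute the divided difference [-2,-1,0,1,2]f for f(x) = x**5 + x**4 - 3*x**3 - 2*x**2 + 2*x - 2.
1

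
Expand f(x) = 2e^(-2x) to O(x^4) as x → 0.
2 - 4*x + 4*x**2 - 8*x**3/3 + O(x**4)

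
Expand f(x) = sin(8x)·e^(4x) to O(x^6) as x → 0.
8*x + 32*x**2 - 64*x**3/3 - 256*x**4 - 4864*x**5/15 + O(x**6)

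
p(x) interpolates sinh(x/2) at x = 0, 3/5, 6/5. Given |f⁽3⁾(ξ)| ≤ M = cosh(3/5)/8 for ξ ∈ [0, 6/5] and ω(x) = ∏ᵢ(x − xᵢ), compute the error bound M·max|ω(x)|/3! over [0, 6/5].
sqrt(3)*cosh(3/5)/1000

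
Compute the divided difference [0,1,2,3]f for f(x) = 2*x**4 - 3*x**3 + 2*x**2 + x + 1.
9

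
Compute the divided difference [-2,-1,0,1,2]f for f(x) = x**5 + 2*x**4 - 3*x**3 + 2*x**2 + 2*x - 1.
2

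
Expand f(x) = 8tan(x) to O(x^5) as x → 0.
8*x + 8*x**3/3 + O(x**5)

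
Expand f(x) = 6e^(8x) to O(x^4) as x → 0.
6 + 48*x + 192*x**2 + 512*x**3 + O(x**4)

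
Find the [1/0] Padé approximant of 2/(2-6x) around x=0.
3*x + 1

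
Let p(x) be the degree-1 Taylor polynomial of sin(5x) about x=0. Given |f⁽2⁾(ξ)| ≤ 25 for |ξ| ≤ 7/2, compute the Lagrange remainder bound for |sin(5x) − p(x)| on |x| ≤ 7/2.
1225/8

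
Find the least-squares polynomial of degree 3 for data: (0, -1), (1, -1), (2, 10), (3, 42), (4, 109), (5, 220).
-1 + (-29/21)x + (-13/28)x² + (23/12)x³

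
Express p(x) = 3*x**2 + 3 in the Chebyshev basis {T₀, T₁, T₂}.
(9/2)T₀ + (3/2)T₂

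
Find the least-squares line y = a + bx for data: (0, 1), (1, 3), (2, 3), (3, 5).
a = 6/5, b = 6/5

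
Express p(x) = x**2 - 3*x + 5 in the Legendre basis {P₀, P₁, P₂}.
(16/3)P₀ + (-3)P₁ + (2/3)P₂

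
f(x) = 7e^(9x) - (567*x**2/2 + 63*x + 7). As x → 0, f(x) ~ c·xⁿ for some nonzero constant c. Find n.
3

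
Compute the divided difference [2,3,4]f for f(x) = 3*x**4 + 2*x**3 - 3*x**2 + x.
180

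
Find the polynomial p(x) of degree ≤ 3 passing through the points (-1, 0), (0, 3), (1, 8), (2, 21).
x**3 + x**2 + 3*x + 3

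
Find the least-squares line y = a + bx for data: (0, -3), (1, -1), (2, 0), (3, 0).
a = -5/2, b = 1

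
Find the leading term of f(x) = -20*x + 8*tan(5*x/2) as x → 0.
125*x**3/3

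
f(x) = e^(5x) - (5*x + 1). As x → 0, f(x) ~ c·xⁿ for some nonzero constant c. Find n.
2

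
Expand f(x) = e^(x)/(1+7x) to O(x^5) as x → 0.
1 - 6*x + 85*x**2/2 - 892*x**3/3 + 16651*x**4/8 + O(x**5)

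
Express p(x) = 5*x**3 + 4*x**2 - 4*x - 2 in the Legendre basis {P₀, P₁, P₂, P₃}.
(-2/3)P₀ - P₁ + (8/3)P₂ + (2)P₃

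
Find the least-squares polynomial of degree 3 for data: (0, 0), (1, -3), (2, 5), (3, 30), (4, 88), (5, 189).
-13/63 + (-451/189)x + (-100/63)x² + (52/27)x³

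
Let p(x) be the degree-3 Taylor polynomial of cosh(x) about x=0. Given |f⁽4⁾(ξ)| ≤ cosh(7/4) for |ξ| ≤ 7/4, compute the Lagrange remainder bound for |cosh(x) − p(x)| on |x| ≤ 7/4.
2401*cosh(7/4)/6144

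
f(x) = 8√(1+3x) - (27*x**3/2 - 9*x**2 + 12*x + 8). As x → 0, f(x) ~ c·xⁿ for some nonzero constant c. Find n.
4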